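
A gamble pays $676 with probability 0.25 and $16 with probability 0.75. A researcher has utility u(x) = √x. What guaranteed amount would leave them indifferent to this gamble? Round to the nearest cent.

E[u] = 0.25·√676 + 0.75·√16 = 0.25·26 + 0.75·4 = 9.5
CE = (9.5)² = 90.25

$90.25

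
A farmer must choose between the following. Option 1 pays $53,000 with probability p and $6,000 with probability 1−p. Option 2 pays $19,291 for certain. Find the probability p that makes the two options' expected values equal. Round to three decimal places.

p·53000 + (1−p)·6000 = 19291
47000p + 6000 = 19291
p = (19291 − 6000) / 47000

p = 0.283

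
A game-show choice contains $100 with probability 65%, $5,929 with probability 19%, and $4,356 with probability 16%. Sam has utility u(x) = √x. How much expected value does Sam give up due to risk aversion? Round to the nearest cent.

E[u] = 0.65·√100 + 0.19·√5929 + 0.16·√4356 = 0.65·10 + 0.19·77 + 0.16·66 = 31.69
CE = (31.69)² = 1004.2561
Risk premium = EV − CE = 1888.47 − 1004.2561 = 884.2139

$884.21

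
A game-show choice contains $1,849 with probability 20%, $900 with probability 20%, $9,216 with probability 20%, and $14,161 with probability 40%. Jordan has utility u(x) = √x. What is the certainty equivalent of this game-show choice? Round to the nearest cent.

$6,625.96

E[u] = 0.2·√1849 + 0.2·√900 + 0.2·√9216 + 0.4·√14161 = 0.2·43 + 0.2·30 + 0.2·96 + 0.4·119 = 81.4
CE = (81.4)² = 6625.96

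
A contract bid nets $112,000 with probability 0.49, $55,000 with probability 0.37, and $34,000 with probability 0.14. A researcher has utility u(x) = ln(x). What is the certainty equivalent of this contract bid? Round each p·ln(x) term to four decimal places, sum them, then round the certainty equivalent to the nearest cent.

$72,860.36

E[u] = 0.49·ln(112000) + 0.37·ln(55000) + 0.14·ln(34000) = 5.6969 + 4.0386 + 1.4608 = 11.1963
CE = e^11.1963 ≈ 72860.36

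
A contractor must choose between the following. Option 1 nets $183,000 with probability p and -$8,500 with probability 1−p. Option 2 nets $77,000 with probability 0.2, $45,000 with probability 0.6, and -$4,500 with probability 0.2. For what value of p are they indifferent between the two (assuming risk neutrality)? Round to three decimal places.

EV(Option 2) = 0.2 × 77000 + 0.6 × 45000 + 0.2 × (-4500) = 15400 + 27000 − 900 = 41500
p·183000 + (1−p)·(-8500) = 41500
191500p − 8500 = 41500
p = (41500 + 8500) / 191500

p = 0.261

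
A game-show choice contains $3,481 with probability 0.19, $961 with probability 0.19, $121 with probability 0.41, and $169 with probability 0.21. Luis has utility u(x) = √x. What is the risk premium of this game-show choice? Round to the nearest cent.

E[u] = 0.19·√3481 + 0.19·√961 + 0.41·√121 + 0.21·√169 = 0.19·59 + 0.19·31 + 0.41·11 + 0.21·13 = 24.34
CE = (24.34)² = 592.4356
Risk premium = EV − CE = 929.08 − 592.4356 = 336.6444

$336.64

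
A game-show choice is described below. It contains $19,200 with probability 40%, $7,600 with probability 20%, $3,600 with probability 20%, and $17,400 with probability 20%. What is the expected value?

$13,400

EV = 0.4 × 19200 + 0.2 × 7600 + 0.2 × 3600 + 0.2 × 17400 = 7680 + 1520 + 720 + 3480 = 13400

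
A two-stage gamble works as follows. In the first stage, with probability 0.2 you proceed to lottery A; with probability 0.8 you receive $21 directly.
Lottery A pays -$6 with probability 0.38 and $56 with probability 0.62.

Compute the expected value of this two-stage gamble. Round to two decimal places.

EV(A) = 0.38 × (-6) + 0.62 × 56 = -2.28 + 34.72 = 32.44
Branch B: 21 (certain)
Overall = 0.2 × 32.44 + 0.8 × 21 = 6.488 + 16.8 = 23.288

$23.29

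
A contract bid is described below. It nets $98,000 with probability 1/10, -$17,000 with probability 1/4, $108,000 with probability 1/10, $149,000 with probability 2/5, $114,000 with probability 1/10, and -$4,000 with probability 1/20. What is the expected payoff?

$87,150

EV = 1/10 × 98000 + 1/4 × (-17000) + 1/10 × 108000 + 2/5 × 149000 + 1/10 × 114000 + 1/20 × (-4000) = 9800 − 4250 + 10800 + 59600 + 11400 − 200 = 87150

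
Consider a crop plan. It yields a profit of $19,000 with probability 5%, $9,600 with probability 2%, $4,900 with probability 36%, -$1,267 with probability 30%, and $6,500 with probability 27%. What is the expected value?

EV = 0.05 × 19000 + 0.02 × 9600 + 0.36 × 4900 + 0.3 × (-1267) + 0.27 × 6500 = 950 + 192 + 1764 − 380.1 + 1755 = 4280.9

$4,280.90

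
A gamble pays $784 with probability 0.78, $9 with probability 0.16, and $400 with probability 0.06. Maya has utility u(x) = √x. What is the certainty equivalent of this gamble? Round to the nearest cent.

E[u] = 0.78·√784 + 0.16·√9 + 0.06·√400 = 0.78·28 + 0.16·3 + 0.06·20 = 23.52
CE = (23.52)² = 553.1904

$553.19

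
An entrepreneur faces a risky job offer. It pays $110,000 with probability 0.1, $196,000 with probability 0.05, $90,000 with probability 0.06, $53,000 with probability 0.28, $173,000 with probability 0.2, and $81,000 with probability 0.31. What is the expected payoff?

EV = 0.1 × 110000 + 0.05 × 196000 + 0.06 × 90000 + 0.28 × 53000 + 0.2 × 173000 + 0.31 × 81000 = 11000 + 9800 + 5400 + 14840 + 34600 + 25110 = 100750

$100,750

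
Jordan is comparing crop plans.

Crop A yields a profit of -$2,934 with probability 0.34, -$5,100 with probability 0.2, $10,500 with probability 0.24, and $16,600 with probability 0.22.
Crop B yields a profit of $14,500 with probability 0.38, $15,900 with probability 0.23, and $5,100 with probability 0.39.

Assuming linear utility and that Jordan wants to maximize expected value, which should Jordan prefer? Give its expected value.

Crop B ($11,156)

Crop A = 0.34 × (-2934) + 0.2 × (-5100) + 0.24 × 10500 + 0.22 × 16600 = -997.56 − 1020 + 2520 + 3652 = 4154.44
Crop B = 0.38 × 14500 + 0.23 × 15900 + 0.39 × 5100 = 5510 + 3657 + 1989 = 11156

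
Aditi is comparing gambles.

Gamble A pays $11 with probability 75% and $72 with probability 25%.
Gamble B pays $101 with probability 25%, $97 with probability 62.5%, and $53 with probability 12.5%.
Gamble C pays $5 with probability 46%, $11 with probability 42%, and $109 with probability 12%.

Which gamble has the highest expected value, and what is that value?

Gamble A = 0.75 × 11 + 0.25 × 72 = 8.25 + 18 = 26.25
Gamble B = 0.25 × 101 + 0.625 × 97 + 0.125 × 53 = 25.25 + 60.625 + 6.625 = 92.5
Gamble C = 0.46 × 5 + 0.42 × 11 + 0.12 × 109 = 2.3 + 4.62 + 13.08 = 20

Gamble B ($92.50)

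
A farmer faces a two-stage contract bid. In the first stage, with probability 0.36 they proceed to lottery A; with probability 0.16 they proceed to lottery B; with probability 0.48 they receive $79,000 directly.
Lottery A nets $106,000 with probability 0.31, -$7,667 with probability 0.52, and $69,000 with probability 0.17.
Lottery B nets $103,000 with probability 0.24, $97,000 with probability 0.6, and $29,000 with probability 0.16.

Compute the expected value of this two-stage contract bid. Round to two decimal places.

$66,546.74

EV(A) = 0.31 × 106000 + 0.52 × (-7667) + 0.17 × 69000 = 32860 − 3986.84 + 11730 = 40603.16
EV(B) = 0.24 × 103000 + 0.6 × 97000 + 0.16 × 29000 = 24720 + 58200 + 4640 = 87560
Branch C: 79000 (certain)
Overall = 0.36 × 40603.16 + 0.16 × 87560 + 0.48 × 79000 = 14617.1376 + 14009.6 + 37920 = 66546.7376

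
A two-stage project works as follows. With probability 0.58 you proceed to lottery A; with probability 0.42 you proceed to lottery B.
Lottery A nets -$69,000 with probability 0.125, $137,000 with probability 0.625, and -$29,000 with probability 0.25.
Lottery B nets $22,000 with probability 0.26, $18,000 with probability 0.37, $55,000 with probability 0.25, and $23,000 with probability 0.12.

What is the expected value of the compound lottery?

EV(A) = 0.125 × (-69000) + 0.625 × 137000 + 0.25 × (-29000) = -8625 + 85625 − 7250 = 69750
EV(B) = 0.26 × 22000 + 0.37 × 18000 + 0.25 × 55000 + 0.12 × 23000 = 5720 + 6660 + 13750 + 2760 = 28890
Overall = 0.58 × 69750 + 0.42 × 28890 = 40455 + 12133.8 = 52588.8

$52,588.80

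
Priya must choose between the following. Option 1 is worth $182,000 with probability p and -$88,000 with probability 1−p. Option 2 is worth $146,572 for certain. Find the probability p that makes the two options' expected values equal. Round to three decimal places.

p = 0.869

p·182000 + (1−p)·(-88000) = 146572
270000p − 88000 = 146572
p = (146572 + 88000) / 270000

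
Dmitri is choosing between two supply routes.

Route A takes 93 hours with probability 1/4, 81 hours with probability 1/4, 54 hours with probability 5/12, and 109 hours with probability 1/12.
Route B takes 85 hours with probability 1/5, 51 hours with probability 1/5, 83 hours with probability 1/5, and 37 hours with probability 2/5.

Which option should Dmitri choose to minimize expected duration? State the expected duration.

Route A = 1/4 × 93 + 1/4 × 81 + 5/12 × 54 + 1/12 × 109 = 23.25 + 20.25 + 22.5 + 9.0833 = 75.0833
Route B = 1/5 × 85 + 1/5 × 51 + 1/5 × 83 + 2/5 × 37 = 17 + 10.2 + 16.6 + 14.8 = 58.6

Route B (58.6 hours)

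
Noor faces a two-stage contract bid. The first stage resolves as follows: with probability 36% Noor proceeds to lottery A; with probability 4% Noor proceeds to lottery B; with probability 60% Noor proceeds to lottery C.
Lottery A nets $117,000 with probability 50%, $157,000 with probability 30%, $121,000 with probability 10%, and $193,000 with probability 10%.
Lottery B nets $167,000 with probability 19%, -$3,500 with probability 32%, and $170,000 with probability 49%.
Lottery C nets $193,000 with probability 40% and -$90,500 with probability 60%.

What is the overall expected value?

$67,616.40

EV(A) = 0.5 × 117000 + 0.3 × 157000 + 0.1 × 121000 + 0.1 × 193000 = 58500 + 47100 + 12100 + 19300 = 137000
EV(B) = 0.19 × 167000 + 0.32 × (-3500) + 0.49 × 170000 = 31730 − 1120 + 83300 = 113910
EV(C) = 0.4 × 193000 + 0.6 × (-90500) = 77200 − 54300 = 22900
Overall = 0.36 × 137000 + 0.04 × 113910 + 0.6 × 22900 = 49320 + 4556.4 + 13740 = 67616.4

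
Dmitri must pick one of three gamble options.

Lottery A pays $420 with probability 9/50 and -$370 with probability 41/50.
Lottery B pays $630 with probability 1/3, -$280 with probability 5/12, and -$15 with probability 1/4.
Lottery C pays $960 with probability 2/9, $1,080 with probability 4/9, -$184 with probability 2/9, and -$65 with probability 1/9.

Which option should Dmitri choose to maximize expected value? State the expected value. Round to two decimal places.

Lottery C ($645.22)

Lottery A = 9/50 × 420 + 41/50 × (-370) = 75.6 − 303.4 = -227.8
Lottery B = 1/3 × 630 + 5/12 × (-280) + 1/4 × (-15) = 210 − 116.6667 − 3.75 = 89.5833
Lottery C = 2/9 × 960 + 4/9 × 1080 + 2/9 × (-184) + 1/9 × (-65) = 213.3333 + 480 − 40.8889 − 7.2222 = 645.2222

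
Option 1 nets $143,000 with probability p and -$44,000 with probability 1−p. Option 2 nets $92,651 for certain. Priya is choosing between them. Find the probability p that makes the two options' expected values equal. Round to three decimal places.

p·143000 + (1−p)·(-44000) = 92651
187000p − 44000 = 92651
p = (92651 + 44000) / 187000

p = 0.731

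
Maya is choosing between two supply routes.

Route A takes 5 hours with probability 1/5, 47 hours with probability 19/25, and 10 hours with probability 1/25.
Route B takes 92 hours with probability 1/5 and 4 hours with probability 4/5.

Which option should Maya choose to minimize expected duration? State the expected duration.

Route B (21.6 hours)

Route A = 1/5 × 5 + 19/25 × 47 + 1/25 × 10 = 1 + 35.72 + 0.4 = 37.12
Route B = 1/5 × 92 + 4/5 × 4 = 18.4 + 3.2 = 21.6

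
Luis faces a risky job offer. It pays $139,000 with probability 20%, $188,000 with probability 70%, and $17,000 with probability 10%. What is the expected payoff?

$161,100

EV = 0.2 × 139000 + 0.7 × 188000 + 0.1 × 17000 = 27800 + 131600 + 1700 = 161100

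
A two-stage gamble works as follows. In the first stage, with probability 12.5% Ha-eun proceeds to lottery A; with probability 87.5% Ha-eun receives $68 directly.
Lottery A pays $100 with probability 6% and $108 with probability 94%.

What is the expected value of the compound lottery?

EV(A) = 0.06 × 100 + 0.94 × 108 = 6 + 101.52 = 107.52
Branch B: 68 (certain)
Overall = 0.125 × 107.52 + 0.875 × 68 = 13.44 + 59.5 = 72.94

$72.94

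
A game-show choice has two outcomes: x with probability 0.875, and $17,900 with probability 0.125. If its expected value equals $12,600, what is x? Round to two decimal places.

0.875·x + 0.125·17900 = 12600
0.875·x = 12600 − 2237.5 = 10362.5
x = 10362.5 / 0.875 = 11842.8571

x = $11,842.86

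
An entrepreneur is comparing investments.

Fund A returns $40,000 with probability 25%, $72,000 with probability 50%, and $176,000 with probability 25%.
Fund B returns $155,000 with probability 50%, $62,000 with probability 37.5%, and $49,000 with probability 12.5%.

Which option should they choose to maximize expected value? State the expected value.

Fund A = 0.25 × 40000 + 0.5 × 72000 + 0.25 × 176000 = 10000 + 36000 + 44000 = 90000
Fund B = 0.5 × 155000 + 0.375 × 62000 + 0.125 × 49000 = 77500 + 23250 + 6125 = 106875

Fund B ($106,875)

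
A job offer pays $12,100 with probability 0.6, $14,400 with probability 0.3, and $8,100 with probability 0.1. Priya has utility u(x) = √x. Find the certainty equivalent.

E[u] = 0.6·√12100 + 0.3·√14400 + 0.1·√8100 = 0.6·110 + 0.3·120 + 0.1·90 = 111
CE = (111)² = 12321

$12,321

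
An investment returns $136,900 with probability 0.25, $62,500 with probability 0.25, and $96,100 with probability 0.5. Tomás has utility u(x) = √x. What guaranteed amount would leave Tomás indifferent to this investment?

E[u] = 0.25·√136900 + 0.25·√62500 + 0.5·√96100 = 0.25·370 + 0.25·250 + 0.5·310 = 310
CE = (310)² = 96100

$96,100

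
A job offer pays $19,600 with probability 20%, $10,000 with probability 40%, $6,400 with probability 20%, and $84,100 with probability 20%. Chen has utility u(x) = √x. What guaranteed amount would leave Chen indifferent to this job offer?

E[u] = 0.2·√19600 + 0.4·√10000 + 0.2·√6400 + 0.2·√84100 = 0.2·140 + 0.4·100 + 0.2·80 + 0.2·290 = 142
CE = (142)² = 20164

$20,164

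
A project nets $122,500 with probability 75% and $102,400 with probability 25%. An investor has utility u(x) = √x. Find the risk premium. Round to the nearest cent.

E[u] = 0.75·√122500 + 0.25·√102400 = 0.75·350 + 0.25·320 = 342.5
CE = (342.5)² = 117306.25
Risk premium = EV − CE = 117475 − 117306.25 = 168.75

$168.75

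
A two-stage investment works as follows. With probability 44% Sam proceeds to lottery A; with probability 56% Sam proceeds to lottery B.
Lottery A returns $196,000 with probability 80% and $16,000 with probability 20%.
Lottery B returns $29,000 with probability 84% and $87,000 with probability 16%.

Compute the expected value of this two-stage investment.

$91,836.80

EV(A) = 0.8 × 196000 + 0.2 × 16000 = 156800 + 3200 = 160000
EV(B) = 0.84 × 29000 + 0.16 × 87000 = 24360 + 13920 = 38280
Overall = 0.44 × 160000 + 0.56 × 38280 = 70400 + 21436.8 = 91836.8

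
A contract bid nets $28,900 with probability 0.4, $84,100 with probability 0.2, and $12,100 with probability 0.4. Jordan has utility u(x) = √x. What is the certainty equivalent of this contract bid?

E[u] = 0.4·√28900 + 0.2·√84100 + 0.4·√12100 = 0.4·170 + 0.2·290 + 0.4·110 = 170
CE = (170)² = 28900

$28,900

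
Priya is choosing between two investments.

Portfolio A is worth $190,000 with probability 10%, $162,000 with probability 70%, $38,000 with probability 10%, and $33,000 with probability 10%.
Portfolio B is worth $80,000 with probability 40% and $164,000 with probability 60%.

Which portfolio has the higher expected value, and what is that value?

Portfolio A ($139,500)

Portfolio A = 0.1 × 190000 + 0.7 × 162000 + 0.1 × 38000 + 0.1 × 33000 = 19000 + 113400 + 3800 + 3300 = 139500
Portfolio B = 0.4 × 80000 + 0.6 × 164000 = 32000 + 98400 = 130400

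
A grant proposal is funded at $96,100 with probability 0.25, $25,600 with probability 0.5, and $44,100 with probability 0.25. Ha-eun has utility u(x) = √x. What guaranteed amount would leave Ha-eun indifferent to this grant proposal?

E[u] = 0.25·√96100 + 0.5·√25600 + 0.25·√44100 = 0.25·310 + 0.5·160 + 0.25·210 = 210
CE = (210)² = 44100

$44,100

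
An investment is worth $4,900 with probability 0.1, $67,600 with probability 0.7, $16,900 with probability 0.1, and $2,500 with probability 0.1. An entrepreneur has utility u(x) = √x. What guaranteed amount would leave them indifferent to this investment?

E[u] = 0.1·√4900 + 0.7·√67600 + 0.1·√16900 + 0.1·√2500 = 0.1·70 + 0.7·260 + 0.1·130 + 0.1·50 = 207
CE = (207)² = 42849

$42,849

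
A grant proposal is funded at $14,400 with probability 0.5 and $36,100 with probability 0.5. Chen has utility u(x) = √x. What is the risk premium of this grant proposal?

$1,225

E[u] = 0.5·√14400 + 0.5·√36100 = 0.5·120 + 0.5·190 = 155
CE = (155)² = 24025
Risk premium = EV − CE = 25250 − 24025 = 1225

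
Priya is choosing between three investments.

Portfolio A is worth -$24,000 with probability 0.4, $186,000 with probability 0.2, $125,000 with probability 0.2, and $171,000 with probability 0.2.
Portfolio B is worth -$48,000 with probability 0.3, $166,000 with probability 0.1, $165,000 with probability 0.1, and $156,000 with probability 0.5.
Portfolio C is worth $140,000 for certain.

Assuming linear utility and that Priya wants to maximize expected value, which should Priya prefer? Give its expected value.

Portfolio A = 0.4 × (-24000) + 0.2 × 186000 + 0.2 × 125000 + 0.2 × 171000 = -9600 + 37200 + 25000 + 34200 = 86800
Portfolio B = 0.3 × (-48000) + 0.1 × 166000 + 0.1 × 165000 + 0.5 × 156000 = -14400 + 16600 + 16500 + 78000 = 96700
Portfolio C: 140000 (certain)

Portfolio C ($140,000)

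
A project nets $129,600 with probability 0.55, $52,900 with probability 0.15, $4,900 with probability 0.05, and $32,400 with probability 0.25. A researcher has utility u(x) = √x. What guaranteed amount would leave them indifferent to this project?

E[u] = 0.55·√129600 + 0.15·√52900 + 0.05·√4900 + 0.25·√32400 = 0.55·360 + 0.15·230 + 0.05·70 + 0.25·180 = 281
CE = (281)² = 78961

$78,961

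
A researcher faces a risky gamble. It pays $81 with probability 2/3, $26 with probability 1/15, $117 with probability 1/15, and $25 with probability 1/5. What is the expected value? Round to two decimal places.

$68.53

EV = 2/3 × 81 + 1/15 × 26 + 1/15 × 117 + 1/5 × 25 = 54 + 1.7333 + 7.8 + 5 = 68.5333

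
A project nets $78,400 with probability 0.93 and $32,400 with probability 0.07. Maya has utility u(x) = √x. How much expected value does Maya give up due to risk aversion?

$651

E[u] = 0.93·√78400 + 0.07·√32400 = 0.93·280 + 0.07·180 = 273
CE = (273)² = 74529
Risk premium = EV − CE = 75180 − 74529 = 651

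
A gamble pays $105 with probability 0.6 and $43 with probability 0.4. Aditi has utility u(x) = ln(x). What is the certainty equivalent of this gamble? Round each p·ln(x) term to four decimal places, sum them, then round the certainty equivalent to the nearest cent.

$73.47

E[u] = 0.6·ln(105) + 0.4·ln(43) = 2.7924 + 1.5045 = 4.2969
CE = e^4.2969 ≈ 73.47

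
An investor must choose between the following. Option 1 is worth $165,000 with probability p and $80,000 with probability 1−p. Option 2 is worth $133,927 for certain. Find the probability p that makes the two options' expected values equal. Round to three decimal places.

p = 0.634

p·165000 + (1−p)·80000 = 133927
85000p + 80000 = 133927
p = (133927 − 80000) / 85000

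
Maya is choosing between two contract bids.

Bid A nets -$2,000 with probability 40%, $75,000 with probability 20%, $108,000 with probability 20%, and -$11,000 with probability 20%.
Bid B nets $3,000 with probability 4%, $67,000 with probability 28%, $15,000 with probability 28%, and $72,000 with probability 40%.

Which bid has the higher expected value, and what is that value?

Bid A = 0.4 × (-2000) + 0.2 × 75000 + 0.2 × 108000 + 0.2 × (-11000) = -800 + 15000 + 21600 − 2200 = 33600
Bid B = 0.04 × 3000 + 0.28 × 67000 + 0.28 × 15000 + 0.4 × 72000 = 120 + 18760 + 4200 + 28800 = 51880

Bid B ($51,880)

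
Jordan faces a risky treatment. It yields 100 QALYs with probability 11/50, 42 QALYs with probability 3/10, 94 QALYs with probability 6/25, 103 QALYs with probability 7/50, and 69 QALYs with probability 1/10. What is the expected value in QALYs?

EV = 11/50 × 100 + 3/10 × 42 + 6/25 × 94 + 7/50 × 103 + 1/10 × 69 = 22 + 12.6 + 22.56 + 14.42 + 6.9 = 78.48

78.48 QALYs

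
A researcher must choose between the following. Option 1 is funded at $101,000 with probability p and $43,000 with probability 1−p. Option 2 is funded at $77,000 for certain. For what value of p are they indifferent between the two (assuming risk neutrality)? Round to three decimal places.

p = 0.586

p·101000 + (1−p)·43000 = 77000
58000p + 43000 = 77000
p = (77000 − 43000) / 58000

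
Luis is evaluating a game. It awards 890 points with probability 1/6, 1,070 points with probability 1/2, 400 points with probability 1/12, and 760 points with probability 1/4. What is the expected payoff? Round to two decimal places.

EV = 1/6 × 890 + 1/2 × 1070 + 1/12 × 400 + 1/4 × 760 = 148.3333 + 535 + 33.3333 + 190 = 906.6667

906.67 points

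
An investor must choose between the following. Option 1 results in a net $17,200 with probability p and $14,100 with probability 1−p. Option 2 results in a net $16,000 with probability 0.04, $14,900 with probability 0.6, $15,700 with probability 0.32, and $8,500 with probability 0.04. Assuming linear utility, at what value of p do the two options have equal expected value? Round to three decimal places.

EV(Option 2) = 0.04 × 16000 + 0.6 × 14900 + 0.32 × 15700 + 0.04 × 8500 = 640 + 8940 + 5024 + 340 = 14944
p·17200 + (1−p)·14100 = 14944
3100p + 14100 = 14944
p = (14944 − 14100) / 3100

p = 0.272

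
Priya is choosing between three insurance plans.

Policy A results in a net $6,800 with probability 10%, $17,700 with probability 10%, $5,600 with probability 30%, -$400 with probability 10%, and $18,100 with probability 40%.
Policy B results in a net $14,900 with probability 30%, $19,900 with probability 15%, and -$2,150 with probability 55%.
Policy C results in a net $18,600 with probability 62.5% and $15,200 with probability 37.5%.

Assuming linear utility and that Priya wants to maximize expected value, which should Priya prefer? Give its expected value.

Policy A = 0.1 × 6800 + 0.1 × 17700 + 0.3 × 5600 + 0.1 × (-400) + 0.4 × 18100 = 680 + 1770 + 1680 − 40 + 7240 = 11330
Policy B = 0.3 × 14900 + 0.15 × 19900 + 0.55 × (-2150) = 4470 + 2985 − 1182.5 = 6272.5
Policy C = 0.625 × 18600 + 0.375 × 15200 = 11625 + 5700 = 17325

Policy C ($17,325)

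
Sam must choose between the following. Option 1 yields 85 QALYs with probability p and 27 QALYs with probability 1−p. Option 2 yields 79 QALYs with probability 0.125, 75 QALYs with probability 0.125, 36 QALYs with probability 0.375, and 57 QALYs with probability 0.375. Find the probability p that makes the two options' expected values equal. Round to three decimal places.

p = 0.468

EV(Option 2) = 0.125 × 79 + 0.125 × 75 + 0.375 × 36 + 0.375 × 57 = 9.875 + 9.375 + 13.5 + 21.375 = 54.125
p·85 + (1−p)·27 = 54.125
58p + 27 = 54.125
p = (54.125 − 27) / 58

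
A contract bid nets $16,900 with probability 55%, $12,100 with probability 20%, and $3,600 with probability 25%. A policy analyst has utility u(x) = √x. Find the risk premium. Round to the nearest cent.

E[u] = 0.55·√16900 + 0.2·√12100 + 0.25·√3600 = 0.55·130 + 0.2·110 + 0.25·60 = 108.5
CE = (108.5)² = 11772.25
Risk premium = EV − CE = 12615 − 11772.25 = 842.75

$842.75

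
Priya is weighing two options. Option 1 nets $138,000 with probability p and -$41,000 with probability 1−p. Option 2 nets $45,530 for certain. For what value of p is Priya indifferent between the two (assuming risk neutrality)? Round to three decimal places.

p = 0.483

p·138000 + (1−p)·(-41000) = 45530
179000p − 41000 = 45530
p = (45530 + 41000) / 179000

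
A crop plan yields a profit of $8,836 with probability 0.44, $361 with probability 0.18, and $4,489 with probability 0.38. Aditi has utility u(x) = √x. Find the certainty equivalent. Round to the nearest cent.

$4,933.66

E[u] = 0.44·√8836 + 0.18·√361 + 0.38·√4489 = 0.44·94 + 0.18·19 + 0.38·67 = 70.24
CE = (70.24)² = 4933.6576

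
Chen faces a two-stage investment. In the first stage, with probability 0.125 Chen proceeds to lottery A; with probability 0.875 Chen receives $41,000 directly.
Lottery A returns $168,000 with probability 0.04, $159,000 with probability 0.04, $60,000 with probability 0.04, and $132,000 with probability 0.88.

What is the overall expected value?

$52,330

EV(A) = 0.04 × 168000 + 0.04 × 159000 + 0.04 × 60000 + 0.88 × 132000 = 6720 + 6360 + 2400 + 116160 = 131640
Branch B: 41000 (certain)
Overall = 0.125 × 131640 + 0.875 × 41000 = 16455 + 35875 = 52330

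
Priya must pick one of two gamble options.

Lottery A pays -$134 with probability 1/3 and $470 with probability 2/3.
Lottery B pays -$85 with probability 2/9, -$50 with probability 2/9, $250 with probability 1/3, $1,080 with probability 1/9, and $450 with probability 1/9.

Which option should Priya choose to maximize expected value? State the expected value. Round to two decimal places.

Lottery A = 1/3 × (-134) + 2/3 × 470 = -44.6667 + 313.3333 = 268.6667
Lottery B = 2/9 × (-85) + 2/9 × (-50) + 1/3 × 250 + 1/9 × 1080 + 1/9 × 450 = -18.8889 − 11.1111 + 83.3333 + 120 + 50 = 223.3333

Lottery A ($268.67)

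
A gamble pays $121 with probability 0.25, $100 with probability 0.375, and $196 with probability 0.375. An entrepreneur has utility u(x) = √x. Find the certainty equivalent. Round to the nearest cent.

E[u] = 0.25·√121 + 0.375·√100 + 0.375·√196 = 0.25·11 + 0.375·10 + 0.375·14 = 11.75
CE = (11.75)² = 138.0625

$138.06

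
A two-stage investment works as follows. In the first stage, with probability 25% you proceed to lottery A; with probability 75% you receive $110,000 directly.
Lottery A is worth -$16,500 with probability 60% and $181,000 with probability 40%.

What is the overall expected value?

EV(A) = 0.6 × (-16500) + 0.4 × 181000 = -9900 + 72400 = 62500
Branch B: 110000 (certain)
Overall = 0.25 × 62500 + 0.75 × 110000 = 15625 + 82500 = 98125

$98,125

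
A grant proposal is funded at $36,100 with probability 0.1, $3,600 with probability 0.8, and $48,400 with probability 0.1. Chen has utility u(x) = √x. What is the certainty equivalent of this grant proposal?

E[u] = 0.1·√36100 + 0.8·√3600 + 0.1·√48400 = 0.1·190 + 0.8·60 + 0.1·220 = 89
CE = (89)² = 7921

$7,921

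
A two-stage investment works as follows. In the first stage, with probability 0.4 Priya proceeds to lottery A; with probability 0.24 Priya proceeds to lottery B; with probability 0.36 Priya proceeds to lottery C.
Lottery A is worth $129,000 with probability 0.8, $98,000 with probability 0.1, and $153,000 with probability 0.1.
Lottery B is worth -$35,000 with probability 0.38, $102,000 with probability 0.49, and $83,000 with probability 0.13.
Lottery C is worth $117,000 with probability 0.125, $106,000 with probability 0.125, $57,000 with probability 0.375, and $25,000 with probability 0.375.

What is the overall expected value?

EV(A) = 0.8 × 129000 + 0.1 × 98000 + 0.1 × 153000 = 103200 + 9800 + 15300 = 128300
EV(B) = 0.38 × (-35000) + 0.49 × 102000 + 0.13 × 83000 = -13300 + 49980 + 10790 = 47470
EV(C) = 0.125 × 117000 + 0.125 × 106000 + 0.375 × 57000 + 0.375 × 25000 = 14625 + 13250 + 21375 + 9375 = 58625
Overall = 0.4 × 128300 + 0.24 × 47470 + 0.36 × 58625 = 51320 + 11392.8 + 21105 = 83817.8

$83,817.80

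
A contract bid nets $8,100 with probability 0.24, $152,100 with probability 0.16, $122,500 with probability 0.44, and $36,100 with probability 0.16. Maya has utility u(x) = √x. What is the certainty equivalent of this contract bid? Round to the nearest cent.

$72,038.56

E[u] = 0.24·√8100 + 0.16·√152100 + 0.44·√122500 + 0.16·√36100 = 0.24·90 + 0.16·390 + 0.44·350 + 0.16·190 = 268.4
CE = (268.4)² = 72038.56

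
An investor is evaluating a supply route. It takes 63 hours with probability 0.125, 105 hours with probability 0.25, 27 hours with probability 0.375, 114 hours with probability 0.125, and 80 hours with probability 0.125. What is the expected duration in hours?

68.5 hours

EV = 0.125 × 63 + 0.25 × 105 + 0.375 × 27 + 0.125 × 114 + 0.125 × 80 = 7.875 + 26.25 + 10.125 + 14.25 + 10 = 68.5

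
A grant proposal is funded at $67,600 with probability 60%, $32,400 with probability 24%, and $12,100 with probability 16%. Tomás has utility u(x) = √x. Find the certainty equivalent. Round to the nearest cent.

E[u] = 0.6·√67600 + 0.24·√32400 + 0.16·√12100 = 0.6·260 + 0.24·180 + 0.16·110 = 216.8
CE = (216.8)² = 47002.24

$47,002.24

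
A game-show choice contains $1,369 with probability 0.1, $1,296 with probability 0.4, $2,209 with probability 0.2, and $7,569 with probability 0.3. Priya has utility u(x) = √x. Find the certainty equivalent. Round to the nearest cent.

$2,872.96

E[u] = 0.1·√1369 + 0.4·√1296 + 0.2·√2209 + 0.3·√7569 = 0.1·37 + 0.4·36 + 0.2·47 + 0.3·87 = 53.6
CE = (53.6)² = 2872.96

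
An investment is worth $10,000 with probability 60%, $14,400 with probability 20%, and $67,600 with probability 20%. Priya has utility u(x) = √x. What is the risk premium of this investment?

$3,904

E[u] = 0.6·√10000 + 0.2·√14400 + 0.2·√67600 = 0.6·100 + 0.2·120 + 0.2·260 = 136
CE = (136)² = 18496
Risk premium = EV − CE = 22400 − 18496 = 3904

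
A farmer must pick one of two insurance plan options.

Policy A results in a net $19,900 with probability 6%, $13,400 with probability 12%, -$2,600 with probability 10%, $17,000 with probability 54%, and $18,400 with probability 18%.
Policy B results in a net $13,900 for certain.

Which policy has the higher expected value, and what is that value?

Policy A ($15,034)

Policy A = 0.06 × 19900 + 0.12 × 13400 + 0.1 × (-2600) + 0.54 × 17000 + 0.18 × 18400 = 1194 + 1608 − 260 + 9180 + 3312 = 15034
Policy B: 13900 (certain)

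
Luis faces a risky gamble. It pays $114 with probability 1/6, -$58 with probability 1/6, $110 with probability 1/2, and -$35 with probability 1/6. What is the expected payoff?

EV = 1/6 × 114 + 1/6 × (-58) + 1/2 × 110 + 1/6 × (-35) = 19 − 9.6667 + 55 − 5.8333 = 58.5

$58.50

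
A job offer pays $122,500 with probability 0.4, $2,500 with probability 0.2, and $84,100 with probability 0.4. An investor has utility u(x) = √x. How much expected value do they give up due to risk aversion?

E[u] = 0.4·√122500 + 0.2·√2500 + 0.4·√84100 = 0.4·350 + 0.2·50 + 0.4·290 = 266
CE = (266)² = 70756
Risk premium = EV − CE = 83140 − 70756 = 12384

$12,384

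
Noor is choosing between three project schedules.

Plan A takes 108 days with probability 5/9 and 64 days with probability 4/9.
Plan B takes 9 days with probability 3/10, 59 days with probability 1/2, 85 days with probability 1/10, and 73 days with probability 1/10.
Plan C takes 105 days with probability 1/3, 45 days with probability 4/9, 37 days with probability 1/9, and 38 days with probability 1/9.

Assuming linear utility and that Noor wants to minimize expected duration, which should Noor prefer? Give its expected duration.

Plan A = 5/9 × 108 + 4/9 × 64 = 60 + 28.4444 = 88.4444
Plan B = 3/10 × 9 + 1/2 × 59 + 1/10 × 85 + 1/10 × 73 = 2.7 + 29.5 + 8.5 + 7.3 = 48
Plan C = 1/3 × 105 + 4/9 × 45 + 1/9 × 37 + 1/9 × 38 = 35 + 20 + 4.1111 + 4.2222 = 63.3333

Plan B (48 days)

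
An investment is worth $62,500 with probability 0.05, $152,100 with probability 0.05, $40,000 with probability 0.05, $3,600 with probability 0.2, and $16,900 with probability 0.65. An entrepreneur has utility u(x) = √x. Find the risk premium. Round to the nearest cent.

E[u] = 0.05·√62500 + 0.05·√152100 + 0.05·√40000 + 0.2·√3600 + 0.65·√16900 = 0.05·250 + 0.05·390 + 0.05·200 + 0.2·60 + 0.65·130 = 138.5
CE = (138.5)² = 19182.25
Risk premium = EV − CE = 24435 − 19182.25 = 5252.75

$5,252.75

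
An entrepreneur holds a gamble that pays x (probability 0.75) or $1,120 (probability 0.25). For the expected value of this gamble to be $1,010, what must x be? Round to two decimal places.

x = $973.33

0.75·x + 0.25·1120 = 1010
0.75·x = 1010 − 280 = 730
x = 730 / 0.75 = 973.3333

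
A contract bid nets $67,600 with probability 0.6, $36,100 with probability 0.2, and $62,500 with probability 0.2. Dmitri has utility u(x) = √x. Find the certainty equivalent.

E[u] = 0.6·√67600 + 0.2·√36100 + 0.2·√62500 = 0.6·260 + 0.2·190 + 0.2·250 = 244
CE = (244)² = 59536

$59,536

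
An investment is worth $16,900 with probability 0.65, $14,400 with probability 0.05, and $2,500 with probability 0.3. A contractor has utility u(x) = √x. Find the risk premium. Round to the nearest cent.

E[u] = 0.65·√16900 + 0.05·√14400 + 0.3·√2500 = 0.65·130 + 0.05·120 + 0.3·50 = 105.5
CE = (105.5)² = 11130.25
Risk premium = EV − CE = 12455 − 11130.25 = 1324.75

$1,324.75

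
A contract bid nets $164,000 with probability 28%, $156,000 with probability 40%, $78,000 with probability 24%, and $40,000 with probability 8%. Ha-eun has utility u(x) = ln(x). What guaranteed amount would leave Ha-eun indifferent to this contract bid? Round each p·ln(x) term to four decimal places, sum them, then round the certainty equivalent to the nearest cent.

$120,126.42

E[u] = 0.28·ln(164000) + 0.4·ln(156000) + 0.24·ln(78000) + 0.08·ln(40000) = 3.3621 + 4.7830 + 2.7035 + 0.8477 = 11.6963
CE = e^11.6963 ≈ 120126.42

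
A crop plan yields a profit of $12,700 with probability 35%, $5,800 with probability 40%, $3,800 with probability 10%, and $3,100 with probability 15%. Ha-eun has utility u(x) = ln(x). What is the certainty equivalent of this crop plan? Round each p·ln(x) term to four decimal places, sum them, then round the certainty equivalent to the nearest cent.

E[u] = 0.35·ln(12700) + 0.4·ln(5800) + 0.1·ln(3800) + 0.15·ln(3100) = 3.3073 + 3.4662 + 0.8243 + 1.2059 = 8.8037
CE = e^8.8037 ≈ 6658.84

$6,658.84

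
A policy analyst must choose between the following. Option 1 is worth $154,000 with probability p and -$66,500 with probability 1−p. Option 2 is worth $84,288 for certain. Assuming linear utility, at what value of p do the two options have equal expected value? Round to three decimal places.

p = 0.684

p·154000 + (1−p)·(-66500) = 84288
220500p − 66500 = 84288
p = (84288 + 66500) / 220500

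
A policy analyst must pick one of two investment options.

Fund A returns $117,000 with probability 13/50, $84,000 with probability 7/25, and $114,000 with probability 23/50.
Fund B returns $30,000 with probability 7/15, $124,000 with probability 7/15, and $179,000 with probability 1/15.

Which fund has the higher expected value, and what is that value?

Fund A ($106,380)

Fund A = 13/50 × 117000 + 7/25 × 84000 + 23/50 × 114000 = 30420 + 23520 + 52440 = 106380
Fund B = 7/15 × 30000 + 7/15 × 124000 + 1/15 × 179000 = 14000 + 57866.6667 + 11933.3333 = 83800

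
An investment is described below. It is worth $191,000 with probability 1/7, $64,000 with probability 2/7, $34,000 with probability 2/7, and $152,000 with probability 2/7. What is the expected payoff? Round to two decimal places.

EV = 1/7 × 191000 + 2/7 × 64000 + 2/7 × 34000 + 2/7 × 152000 = 27285.7143 + 18285.7143 + 9714.2857 + 43428.5714 = 98714.2857

$98,714.29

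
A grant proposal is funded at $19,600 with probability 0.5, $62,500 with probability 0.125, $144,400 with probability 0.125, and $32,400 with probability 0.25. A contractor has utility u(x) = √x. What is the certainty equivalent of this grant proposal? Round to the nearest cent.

E[u] = 0.5·√19600 + 0.125·√62500 + 0.125·√144400 + 0.25·√32400 = 0.5·140 + 0.125·250 + 0.125·380 + 0.25·180 = 193.75
CE = (193.75)² = 37539.0625

$37,539.06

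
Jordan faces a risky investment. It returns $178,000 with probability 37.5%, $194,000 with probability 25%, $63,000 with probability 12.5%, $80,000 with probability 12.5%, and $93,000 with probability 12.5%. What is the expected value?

$144,750

EV = 0.375 × 178000 + 0.25 × 194000 + 0.125 × 63000 + 0.125 × 80000 + 0.125 × 93000 = 66750 + 48500 + 7875 + 10000 + 11625 = 144750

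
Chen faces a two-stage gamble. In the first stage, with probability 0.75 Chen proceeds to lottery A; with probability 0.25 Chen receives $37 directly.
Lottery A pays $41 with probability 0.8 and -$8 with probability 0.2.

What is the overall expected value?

EV(A) = 0.8 × 41 + 0.2 × (-8) = 32.8 − 1.6 = 31.2
Branch B: 37 (certain)
Overall = 0.75 × 31.2 + 0.25 × 37 = 23.4 + 9.25 = 32.65

$32.65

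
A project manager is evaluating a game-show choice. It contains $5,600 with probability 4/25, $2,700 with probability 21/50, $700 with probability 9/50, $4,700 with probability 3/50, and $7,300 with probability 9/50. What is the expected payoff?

$3,752

EV = 4/25 × 5600 + 21/50 × 2700 + 9/50 × 700 + 3/50 × 4700 + 9/50 × 7300 = 896 + 1134 + 126 + 282 + 1314 = 3752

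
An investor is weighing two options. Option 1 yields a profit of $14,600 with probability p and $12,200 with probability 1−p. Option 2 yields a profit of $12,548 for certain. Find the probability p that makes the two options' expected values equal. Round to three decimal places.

p = 0.145

p·14600 + (1−p)·12200 = 12548
2400p + 12200 = 12548
p = (12548 − 12200) / 2400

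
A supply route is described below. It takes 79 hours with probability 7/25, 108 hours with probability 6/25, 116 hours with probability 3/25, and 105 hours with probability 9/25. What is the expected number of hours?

99.76 hours

EV = 7/25 × 79 + 6/25 × 108 + 3/25 × 116 + 9/25 × 105 = 22.12 + 25.92 + 13.92 + 37.8 = 99.76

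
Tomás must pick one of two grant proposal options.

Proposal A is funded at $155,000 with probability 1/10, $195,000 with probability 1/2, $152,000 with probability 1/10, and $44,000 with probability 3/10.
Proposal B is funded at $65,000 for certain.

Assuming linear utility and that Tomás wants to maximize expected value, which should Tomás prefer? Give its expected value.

Proposal A = 1/10 × 155000 + 1/2 × 195000 + 1/10 × 152000 + 3/10 × 44000 = 15500 + 97500 + 15200 + 13200 = 141400
Proposal B: 65000 (certain)

Proposal A ($141,400)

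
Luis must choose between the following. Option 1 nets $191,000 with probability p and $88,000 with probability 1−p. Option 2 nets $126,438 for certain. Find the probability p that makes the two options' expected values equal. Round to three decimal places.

p = 0.373

p·191000 + (1−p)·88000 = 126438
103000p + 88000 = 126438
p = (126438 − 88000) / 103000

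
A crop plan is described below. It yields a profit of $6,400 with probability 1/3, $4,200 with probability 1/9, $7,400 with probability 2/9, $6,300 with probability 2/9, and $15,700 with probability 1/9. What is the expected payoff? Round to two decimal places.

$7,388.89

EV = 1/3 × 6400 + 1/9 × 4200 + 2/9 × 7400 + 2/9 × 6300 + 1/9 × 15700 = 2133.3333 + 466.6667 + 1644.4444 + 1400 + 1744.4444 = 7388.8889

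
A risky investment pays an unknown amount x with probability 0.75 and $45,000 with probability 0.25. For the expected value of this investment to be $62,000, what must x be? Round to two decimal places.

0.75·x + 0.25·45000 = 62000
0.75·x = 62000 − 11250 = 50750
x = 50750 / 0.75 = 67666.6667

x = $67,666.67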